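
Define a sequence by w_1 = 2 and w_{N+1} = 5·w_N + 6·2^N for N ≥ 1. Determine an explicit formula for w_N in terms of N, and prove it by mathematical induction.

Computing the first terms: w_1 = 2, w_2 = 22, w_3 = 134. This suggests w_N = -2^(N + 1) + 6·5^(N - 1).
Base step (N = 1): the formula gives 2 = 2 = w_1.
For the inductive step, assume it holds for an arbitrary j ≥ 1, so w_j = -2^(j + 1) + 6·5^(j - 1).
Then w_{j+1} = 5·w_j + 6·2^j = 5·(-2^(j + 1) + 6·5^(j - 1)) + 6·2^j = -2^(j + 2) + 6·5^j = -2^((j+1) + 1) + 6·5^((j+1) - 1),
which is the claimed formula at N = j+1.
By induction, the statement is established for all N ≥ 1.

w_N = -2^(N + 1) + 6·5^(N - 1)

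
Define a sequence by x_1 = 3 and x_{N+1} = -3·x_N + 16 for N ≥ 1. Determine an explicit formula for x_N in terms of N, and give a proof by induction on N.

x_N = -(-3)^(N - 1) + 4

Computing the first terms: x_1 = 3, x_2 = 7, x_3 = -5. This suggests x_N = -(-3)^(N - 1) + 4.
Base step (N = 1): the formula gives 3 = 3 = x_1.
Inductive step: suppose the statement holds for some k ≥ 1, so x_k = -(-3)^(k - 1) + 4.
Then x_{k+1} = -3·x_k + 16 = -3·(-(-3)^(k - 1) + 4) + 16 = -(-3)^k + 4 = -(-3)^((k+1) - 1) + 4,
which is the claimed formula at N = k+1.
By induction, the statement is established for all N ≥ 1.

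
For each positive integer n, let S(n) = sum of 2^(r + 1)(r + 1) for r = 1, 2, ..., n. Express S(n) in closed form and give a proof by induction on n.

S(n) = 2^(n + 2)n

We claim S(n) = 2^(n + 2)n for all n ≥ 1.
Base step (n = 1): S(1) = 8, and the closed form gives 8. They agree.
For the inductive step, assume it holds for an arbitrary r ≥ 1, so S(r) = 2^(r + 2)r.
Then S(r+1) = S(r) + (2^(r + 2)(r + 2)) = (2^(r + 2)r) + (2^(r + 2)(r + 2)).
Simplifying, S(r+1) = 2^(r + 3)(r + 1) = 2^((r+1) + 2)(r+1),
which is the closed form with n = r+1.
By the principle of mathematical induction, the result holds for all n ≥ 1.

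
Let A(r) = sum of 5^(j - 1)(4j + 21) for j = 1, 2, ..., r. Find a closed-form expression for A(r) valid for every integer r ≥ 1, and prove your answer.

We claim A(r) = 5^r(r + 5) - 5 for all r ≥ 1.
For the base case r = 1: A(1) = 25, and the closed form gives 25. They agree.
Suppose the result is true for r = j, so A(j) = 5^j(j + 5) - 5.
Then A(j+1) = A(j) + (5^j(4j + 25)) = (5^j(j + 5) - 5) + (5^j(4j + 25)).
Simplifying, A(j+1) = 5·5^j·j + 30·5^j - 5 = 5^(j+1)((j+1) + 5) - 5,
which is the closed form with r = j+1.
By induction, the statement is established for all r ≥ 1.

A(r) = 5^r(r + 5) - 5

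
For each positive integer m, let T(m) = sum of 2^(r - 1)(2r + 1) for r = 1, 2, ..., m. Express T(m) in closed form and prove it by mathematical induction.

T(m) = 2^m(2m - 1) + 1

We claim T(m) = 2^m(2m - 1) + 1 for all m ≥ 1.
When m = 1: T(1) = 3, and the closed form gives 3. They agree.
For the inductive step, assume it holds for an arbitrary r ≥ 1, so T(r) = 2^r(2r - 1) + 1.
Then T(r+1) = T(r) + (2^r(2r + 3)) = (2^r(2r - 1) + 1) + (2^r(2r + 3)).
Simplifying, T(r+1) = 2^(r + 1) + 2^(r + 2)r + 1 = 2^(r+1)(2(r+1) - 1) + 1,
which is the closed form with m = r+1.
Hence, by induction on m, the claim holds for every m ≥ 1.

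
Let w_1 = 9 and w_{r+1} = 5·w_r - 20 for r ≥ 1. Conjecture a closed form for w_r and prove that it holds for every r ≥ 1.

Computing the first terms: w_1 = 9, w_2 = 25, w_3 = 105. This suggests w_r = 4·5^(r - 1) + 5.
For the base case r = 1: the formula gives 9 = 9 = w_1.
Inductive step: assume the claim holds for r = p, so w_p = 4·5^(p - 1) + 5.
Then w_{p+1} = 5·w_p - 20 = 5·(4·5^(p - 1) + 5) - 20 = 4·5^p + 5 = 4·5^((p+1) - 1) + 5,
which is the claimed formula at r = p+1.
This completes the induction.

w_r = 4·5^(r - 1) + 5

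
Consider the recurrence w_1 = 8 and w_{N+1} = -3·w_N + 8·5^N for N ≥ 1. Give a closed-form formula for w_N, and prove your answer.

w_N = -(-3)^N + 5^N

Computing the first terms: w_1 = 8, w_2 = 16, w_3 = 152. This suggests w_N = -(-3)^N + 5^N.
Base step (N = 1): the formula gives 8 = 8 = w_1.
For the inductive step, assume it holds for an arbitrary m ≥ 1, so w_m = -(-3)^m + 5^m.
Then w_{m+1} = -3·w_m + 8·5^m = -3·(-(-3)^m + 5^m) + 8·5^m = -(-3)^(m + 1) + 5^(m + 1),
which is the claimed formula at N = m+1.
Hence, by induction on N, the claim holds for every N ≥ 1.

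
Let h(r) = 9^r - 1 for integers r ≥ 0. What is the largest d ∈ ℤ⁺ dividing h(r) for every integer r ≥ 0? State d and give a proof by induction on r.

Computing the first values: h(0) = 0 and h(1) = 8; gcd(0, 8) = 8, so d ≤ 8.
We prove 8 | 9^r - 1 for all r ≥ 0 by induction on r.
Base case (r = 0): h(0) = 0 = 8·(0), so 8 | h(0).
For the inductive step, assume it holds for an arbitrary i ≥ 0, i.e. 8 | h(i). Then
h(i+1) = 9^(i+1) - 1 = 9·(9^i - 1) + 8 = 9·h(i) + 8. The first term is divisible by 8 by the inductive hypothesis, and 8 is divisible by 8. Hence 8 | h(i+1).
By the principle of mathematical induction, the result holds for all r ≥ 0.
Therefore the largest such d is 8.

d = 8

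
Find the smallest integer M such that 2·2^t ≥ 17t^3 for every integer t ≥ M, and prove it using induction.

M = 15

At t = 14: 32768 < 46648, so the inequality fails and M ≥ 15. We prove 2·2^t ≥ 17t^3 for all t ≥ 15.
Base step (t = 15): 2·2^t = 65536 and 17t^3 = 57375, so 65536 ≥ 57375.
Suppose the result is true for t = i, so 2·2^i ≥ 17i^3.
Then 2·2^(i + 1) = 2·(2·2^i) ≥ 2·(17i^3).
Also, for i ≥ 15 we have 2·(17i^3) ≥ 17(i+1)^3, since 2 ≥ (1 + 1/i)^3 for all i ≥ 15.
Combining, 2·2^(i + 1) ≥ 17(i+1)^3.
By induction, the statement is established for all t ≥ 15.
Hence the smallest such M is 15.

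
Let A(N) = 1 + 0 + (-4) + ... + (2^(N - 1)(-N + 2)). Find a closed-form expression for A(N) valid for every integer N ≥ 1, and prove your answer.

A(N) = 2^N(-N + 3) - 3

We claim A(N) = 2^N(-N + 3) - 3 for all N ≥ 1.
Base case (N = 1): A(1) = 1, and the closed form gives 1. They agree.
Inductive step: suppose the statement holds for some m ≥ 1, so A(m) = 2^m(-m + 3) - 3.
Then A(m+1) = A(m) + (2^m(-m + 1)) = (2^m(-m + 3) - 3) + (2^m(-m + 1)).
Simplifying, A(m+1) = -2^(m + 1)m + 2^(m + 2) - 3 = 2^(m+1)(-(m+1) + 3) - 3,
which is the closed form with N = m+1.
By induction, the statement is established for all N ≥ 1.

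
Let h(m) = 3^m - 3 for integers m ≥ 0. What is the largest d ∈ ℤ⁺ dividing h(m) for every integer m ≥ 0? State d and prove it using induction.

Computing the first values: h(0) = -2 and h(1) = 0; gcd(-2, 0) = 2, so d ≤ 2.
We prove 2 | 3^m - 3 for all m ≥ 0 by induction on m.
Base case (m = 0): h(0) = -2 = 2·(-1), so 2 | h(0).
For the inductive step, assume it holds for an arbitrary i ≥ 0, i.e. 2 | h(i). Then
h(i+1) = 3^(i+1) - 3 = 3·(3^i - 3) + 6 = 3·h(i) + 6. The first term is divisible by 2 by the inductive hypothesis, and 6 is divisible by 2. Hence 2 | h(i+1).
This completes the induction.
Therefore the largest such d is 2.

d = 2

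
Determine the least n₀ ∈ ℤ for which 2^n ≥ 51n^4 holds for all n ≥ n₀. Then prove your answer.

n₀ = 25

At n = 24: 16777216 < 16920576, so the inequality fails and n₀ ≥ 25. We prove 2^n ≥ 51n^4 for all n ≥ 25.
When n = 25: 2^n = 33554432 and 51n^4 = 19921875, so 33554432 ≥ 19921875.
Inductive step: suppose the statement holds for some i ≥ 25, so 2^i ≥ 51i^4.
Then 2^(i + 1) = 2·(2^i) ≥ 2·(51i^4).
Also, for i ≥ 25 we have 2·(51i^4) ≥ 51(i+1)^4, since 2 ≥ (1 + 1/i)^4 for all i ≥ 25.
Combining, 2^(i + 1) ≥ 51(i+1)^4.
By the principle of mathematical induction, the result holds for all n ≥ 25.
Hence the smallest such n₀ is 25.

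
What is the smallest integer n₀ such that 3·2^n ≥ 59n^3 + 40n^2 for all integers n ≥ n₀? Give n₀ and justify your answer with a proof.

At n = 16: 196608 < 251904, so the inequality fails and n₀ ≥ 17. We prove 3·2^n ≥ 59n^3 + 40n^2 for all n ≥ 17.
Base case (n = 17): 3·2^n = 393216 and 59n^3 + 40n^2 = 301427, so 393216 ≥ 301427.
Inductive step: assume the claim holds for n = j, so 3·2^j ≥ 59j^3 + 40j^2.
Then 3·2^(j + 1) = 2·(3·2^j) ≥ 2·(59j^3 + 40j^2).
Also, for j ≥ 17 we have 2·(59j^3 + 40j^2) ≥ 59(j+1)^3 + 40(j+1)^2, since 2·(59j^3 + 40j^2) − (59(j+1)^3 + 40(j+1)^2) = 59j^3 - 137j^2 - 257j - 99, which is nonnegative for all j ≥ 17.
Combining, 3·2^(j + 1) ≥ 59(j+1)^3 + 40(j+1)^2.
By the principle of mathematical induction, the result holds for all n ≥ 17.
Hence the smallest such n₀ is 17.

n₀ = 17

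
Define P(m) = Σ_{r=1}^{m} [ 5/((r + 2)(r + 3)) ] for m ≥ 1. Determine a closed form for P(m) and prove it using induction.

We claim P(m) = 5m/(3(m + 3)) for all m ≥ 1.
Base step (m = 1): P(1) = 5/12, and the closed form gives 5/12. They agree.
Suppose the result is true for m = r, so P(r) = 5r/(3(r + 3)).
Then P(r+1) = P(r) + (5/((r + 3)(r + 4))) = (5r/(3(r + 3))) + (5/((r + 3)(r + 4))).
Simplifying, P(r+1) = 5(r + 1)/(3(r + 4)) = 5(r+1)/(3((r+1) + 3)),
which is the closed form with m = r+1.
By induction, the statement is established for all m ≥ 1.

P(m) = 5m/(3(m + 3))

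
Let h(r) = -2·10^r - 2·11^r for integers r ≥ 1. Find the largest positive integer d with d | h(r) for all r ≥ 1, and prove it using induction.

d = 2

Computing the first values: h(1) = -42 and h(2) = -442; gcd(-42, -442) = 2, so d ≤ 2.
We prove 2 | -2·10^r - 2·11^r for all r ≥ 1 by induction on r.
Base case (r = 1): h(1) = -42 = 2·(-21), so 2 | h(1).
Inductive step: suppose the statement holds for some p ≥ 1, i.e. 2 | h(p). Then
h(p+1) − 11·h(p) = (-2·10^(p+1) - 2·11^(p+1)) − 11·(-2·10^p - 2·11^p) = (-2)·10^p·(10 − 11) = (2)·10^p. Since 2 | h(p) by the inductive hypothesis, 2 | 11·h(p); and 2 | 2 since 2 = 2·1. Therefore 2 | h(p+1).
Hence, by induction on r, the claim holds for every r ≥ 1.
Therefore the largest such d is 2.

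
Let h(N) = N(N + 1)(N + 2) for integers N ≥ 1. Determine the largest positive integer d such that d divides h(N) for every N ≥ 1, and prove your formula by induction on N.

d = 6

Computing the first values: h(1) = 6 and h(2) = 24; gcd(6, 24) = 6, so d ≤ 6.
We prove 6 | N(N + 1)(N + 2) for all N ≥ 1 by induction on N.
Base case (N = 1): h(1) = 6 = 6·(1), so 6 | h(1).
Inductive step: assume the claim holds for N = j, i.e. 6 | h(j). Then
h(j+1) − h(j) = (j+1)·(j+2)·(j+3) − j·(j+1)·(j+2) = (j+1)·(j+2)·[(j+3) − j] = 3·(j+1)·(j+2). The product of 2 consecutive integers is divisible by (2)! = 2, so h(j+1) − h(j) is divisible by 3·2 = 6. By the inductive hypothesis 6 | h(j), hence 6 | h(j+1).
By the principle of mathematical induction, the result holds for all N ≥ 1.
Therefore the largest such d is 6.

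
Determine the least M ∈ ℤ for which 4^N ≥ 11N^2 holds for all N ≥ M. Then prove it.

M = 4

At N = 3: 64 < 99, so the inequality fails and M ≥ 4. We prove 4^N ≥ 11N^2 for all N ≥ 4.
For the base case N = 4: 4^N = 256 and 11N^2 = 176, so 256 ≥ 176.
For the inductive step, assume it holds for an arbitrary k ≥ 4, so 4^k ≥ 11k^2.
Then 4^(k + 1) = 4·(4^k) ≥ 4·(11k^2).
Also, for k ≥ 4 we have 4·(11k^2) ≥ 11(k+1)^2, since 4 ≥ (1 + 1/k)^2 for all k ≥ 4.
Combining, 4^(k + 1) ≥ 11(k+1)^2.
This completes the induction.
Hence the smallest such M is 4.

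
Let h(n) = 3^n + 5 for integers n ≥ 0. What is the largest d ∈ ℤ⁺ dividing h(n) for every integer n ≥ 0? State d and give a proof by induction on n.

d = 2

Computing the first values: h(0) = 6 and h(1) = 8; gcd(6, 8) = 2, so d ≤ 2.
We prove 2 | 3^n + 5 for all n ≥ 0 by induction on n.
For the base case n = 0: h(0) = 6 = 2·(3), so 2 | h(0).
Inductive step: assume the claim holds for n = i, i.e. 2 | h(i). Then
h(i+1) = 3^(i+1) + 5 = 3·(3^i + 5) - 10 = 3·h(i) - 10. The first term is divisible by 2 by the inductive hypothesis, and -10 is divisible by 2. Hence 2 | h(i+1).
By induction, the statement is established for all n ≥ 0.
Therefore the largest such d is 2.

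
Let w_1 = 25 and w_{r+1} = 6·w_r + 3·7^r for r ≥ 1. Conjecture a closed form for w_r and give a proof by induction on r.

Computing the first terms: w_1 = 25, w_2 = 171, w_3 = 1173. This suggests w_r = 4·6^(r - 1) + 3·7^r.
Base step (r = 1): the formula gives 25 = 25 = w_1.
Inductive step: assume the claim holds for r = i, so w_i = 4·6^(i - 1) + 3·7^i.
Then w_{i+1} = 6·w_i + 3·7^i = 6·(4·6^(i - 1) + 3·7^i) + 3·7^i = 4·6^i + 3·7^(i + 1) = 4·6^((i+1) - 1) + 3·7^(i+1),
which is the claimed formula at r = i+1.
By induction, the statement is established for all r ≥ 1.

w_r = 4·6^(r - 1) + 3·7^r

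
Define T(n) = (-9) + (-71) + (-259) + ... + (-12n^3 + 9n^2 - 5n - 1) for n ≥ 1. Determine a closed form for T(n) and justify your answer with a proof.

T(n) = -n(3n^3 + 3n^2 + n + 2)

We claim T(n) = -n(3n^3 + 3n^2 + n + 2) for all n ≥ 1.
Base case (n = 1): T(1) = -9, and the closed form gives -9. They agree.
Suppose the result is true for n = i, so T(i) = i(-3i^3 - 3i^2 - i - 2).
Then T(i+1) = T(i) + (-12i^3 - 27i^2 - 23i - 9) = (i(-3i^3 - 3i^2 - i - 2)) + (-12i^3 - 27i^2 - 23i - 9).
Simplifying, T(i+1) = -(i + 1)(3i^3 + 12i^2 + 16i + 9) = -(i+1)(3(i+1)^3 + 3(i+1)^2 + (i+1) + 2),
which is the closed form with n = i+1.
This completes the induction.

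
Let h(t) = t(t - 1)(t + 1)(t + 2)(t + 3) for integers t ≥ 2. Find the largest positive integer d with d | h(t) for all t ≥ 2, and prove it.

d = 120

Computing the first values: h(2) = 120 and h(3) = 720; gcd(120, 720) = 120, so d ≤ 120.
We prove 120 | t(t - 1)(t + 1)(t + 2)(t + 3) for all t ≥ 2 by induction on t.
Base case (t = 2): h(2) = 120 = 120·(1), so 120 | h(2).
Suppose the result is true for t = m, i.e. 120 | h(m). Then
h(m+1) − h(m) = m·(m+1)·(m+2)·(m+3)·(m+4) − (m-1)·m·(m+1)·(m+2)·(m+3) = m·(m+1)·(m+2)·(m+3)·[(m+4) − (m-1)] = 5·m·(m+1)·(m+2)·(m+3). The product of 4 consecutive integers is divisible by (4)! = 24, so h(m+1) − h(m) is divisible by 5·24 = 120. By the inductive hypothesis 120 | h(m), hence 120 | h(m+1).
This completes the induction.
Therefore the largest such d is 120.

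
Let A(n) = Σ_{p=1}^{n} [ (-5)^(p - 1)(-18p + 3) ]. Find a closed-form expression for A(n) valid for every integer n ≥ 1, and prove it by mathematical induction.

We claim A(n) = 3(-5)^n·n for all n ≥ 1.
Base case (n = 1): A(1) = -15, and the closed form gives -15. They agree.
For the inductive step, assume it holds for an arbitrary p ≥ 1, so A(p) = 3(-5)^p·p.
Then A(p+1) = A(p) + ((-5)^p(-18p - 15)) = (3(-5)^p·p) + ((-5)^p(-18p - 15)).
Simplifying, A(p+1) = (-5)^(p + 1)(3p + 3) = 3(-5)^(p+1)·(p+1),
which is the closed form with n = p+1.
By the principle of mathematical induction, the result holds for all n ≥ 1.

A(n) = 3(-5)^n·n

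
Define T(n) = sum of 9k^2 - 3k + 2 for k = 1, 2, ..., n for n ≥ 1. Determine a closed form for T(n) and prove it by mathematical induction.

T(n) = n(3n^2 + 3n + 2)

We claim T(n) = n(3n^2 + 3n + 2) for all n ≥ 1.
For the base case n = 1: T(1) = 8, and the closed form gives 8. They agree.
Inductive step: assume the claim holds for n = k, so T(k) = k(3k^2 + 3k + 2).
Then T(k+1) = T(k) + (9k^2 + 15k + 8) = (k(3k^2 + 3k + 2)) + (9k^2 + 15k + 8).
Simplifying, T(k+1) = (k + 1)(3k^2 + 9k + 8) = (k+1)(3(k+1)^2 + 3(k+1) + 2),
which is the closed form with n = k+1.
Hence, by induction on n, the claim holds for every n ≥ 1.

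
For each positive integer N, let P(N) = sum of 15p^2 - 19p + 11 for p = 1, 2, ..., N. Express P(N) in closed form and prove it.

P(N) = N(5N^2 - 2N + 4)

We claim P(N) = N(5N^2 - 2N + 4) for all N ≥ 1.
When N = 1: P(1) = 7, and the closed form gives 7. They agree.
Inductive step: suppose the statement holds for some p ≥ 1, so P(p) = p(5p^2 - 2p + 4).
Then P(p+1) = P(p) + (15p^2 + 11p + 7) = (p(5p^2 - 2p + 4)) + (15p^2 + 11p + 7).
Simplifying, P(p+1) = (p + 1)(5p^2 + 8p + 7) = (p+1)(5(p+1)^2 - 2(p+1) + 4),
which is the closed form with N = p+1.
Hence, by induction on N, the claim holds for every N ≥ 1.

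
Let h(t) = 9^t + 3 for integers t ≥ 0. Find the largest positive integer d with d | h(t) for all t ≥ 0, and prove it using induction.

d = 4

Computing the first values: h(0) = 4 and h(1) = 12; gcd(4, 12) = 4, so d ≤ 4.
We prove 4 | 9^t + 3 for all t ≥ 0 by induction on t.
Base case (t = 0): h(0) = 4 = 4·(1), so 4 | h(0).
Suppose the result is true for t = j, i.e. 4 | h(j). Then
h(j+1) = 9^(j+1) + 3 = 9·(9^j + 3) - 24 = 9·h(j) - 24. The first term is divisible by 4 by the inductive hypothesis, and -24 is divisible by 4. Hence 4 | h(j+1).
This completes the induction.
Therefore the largest such d is 4.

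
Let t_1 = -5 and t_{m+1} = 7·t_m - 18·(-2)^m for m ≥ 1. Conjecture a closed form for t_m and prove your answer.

t_m = -(-2)^(m + 1) - 7^(m - 1)

Computing the first terms: t_1 = -5, t_2 = 1, t_3 = -65. This suggests t_m = -(-2)^(m + 1) - 7^(m - 1).
For the base case m = 1: the formula gives -5 = -5 = t_1.
For the inductive step, assume it holds for an arbitrary i ≥ 1, so t_i = -(-2)^(i + 1) - 7^(i - 1).
Then t_{i+1} = 7·t_i - 18·(-2)^i = 7·(-(-2)^(i + 1) - 7^(i - 1)) - 18·(-2)^i = -(-2)^(i + 2) - 7^i = -(-2)^((i+1) + 1) - 7^((i+1) - 1),
which is the claimed formula at m = i+1.
By the principle of mathematical induction, the result holds for all m ≥ 1.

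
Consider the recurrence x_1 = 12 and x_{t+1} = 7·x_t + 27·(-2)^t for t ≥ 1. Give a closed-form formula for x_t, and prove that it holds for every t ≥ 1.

Computing the first terms: x_1 = 12, x_2 = 30, x_3 = 318. This suggests x_t = -3(-2)^t + 6·7^(t - 1).
When t = 1: the formula gives 12 = 12 = x_1.
For the inductive step, assume it holds for an arbitrary j ≥ 1, so x_j = -3(-2)^j + 6·7^(j - 1).
Then x_{j+1} = 7·x_j + 27·(-2)^j = 7·(-3(-2)^j + 6·7^(j - 1)) + 27·(-2)^j = -3(-2)^(j + 1) + 6·7^j = -3(-2)^(j+1) + 6·7^((j+1) - 1),
which is the claimed formula at t = j+1.
This completes the induction.

x_t = -3(-2)^t + 6·7^(t - 1)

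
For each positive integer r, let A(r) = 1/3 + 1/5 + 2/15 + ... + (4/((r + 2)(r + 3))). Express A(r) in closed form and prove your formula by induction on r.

A(r) = 4r/(3(r + 3))

We claim A(r) = 4r/(3(r + 3)) for all r ≥ 1.
When r = 1: A(1) = 1/3, and the closed form gives 1/3. They agree.
Suppose the result is true for r = i, so A(i) = 4i/(3(i + 3)).
Then A(i+1) = A(i) + (4/((i + 3)(i + 4))) = (4i/(3(i + 3))) + (4/((i + 3)(i + 4))).
Simplifying, A(i+1) = 4(i + 1)/(3(i + 4)) = 4(i+1)/(3((i+1) + 3)),
which is the closed form with r = i+1.
By the principle of mathematical induction, the result holds for all r ≥ 1.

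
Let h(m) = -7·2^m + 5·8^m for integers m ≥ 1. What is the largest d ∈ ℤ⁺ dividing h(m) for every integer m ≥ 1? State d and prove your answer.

Computing the first values: h(1) = 26 and h(2) = 292; gcd(26, 292) = 2, so d ≤ 2.
We prove 2 | -7·2^m + 5·8^m for all m ≥ 1 by induction on m.
Base case (m = 1): h(1) = 26 = 2·(13), so 2 | h(1).
Suppose the result is true for m = r, i.e. 2 | h(r). Then
h(r+1) − 8·h(r) = (-7·2^(r+1) + 5·8^(r+1)) − 8·(-7·2^r + 5·8^r) = (-7)·2^r·(2 − 8) = (42)·2^r. Since 2 | h(r) by the inductive hypothesis, 2 | 8·h(r); and 2 | 42 since 42 = 2·21. Therefore 2 | h(r+1).
This completes the induction.
Therefore the largest such d is 2.

d = 2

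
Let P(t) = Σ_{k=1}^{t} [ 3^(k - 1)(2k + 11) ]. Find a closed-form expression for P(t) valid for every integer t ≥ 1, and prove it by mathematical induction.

P(t) = 3^t(t + 5) - 5

We claim P(t) = 3^t(t + 5) - 5 for all t ≥ 1.
Base case (t = 1): P(1) = 13, and the closed form gives 13. They agree.
For the inductive step, assume it holds for an arbitrary k ≥ 1, so P(k) = 3^k(k + 5) - 5.
Then P(k+1) = P(k) + (3^k(2k + 13)) = (3^k(k + 5) - 5) + (3^k(2k + 13)).
Simplifying, P(k+1) = 3·3^k·k + 18·3^k - 5 = 3^(k+1)((k+1) + 5) - 5,
which is the closed form with t = k+1.
By the principle of mathematical induction, the result holds for all t ≥ 1.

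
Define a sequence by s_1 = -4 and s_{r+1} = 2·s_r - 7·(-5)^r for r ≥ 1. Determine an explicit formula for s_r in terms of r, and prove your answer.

Computing the first terms: s_1 = -4, s_2 = 27, s_3 = -121. This suggests s_r = (-5)^r + 2^(r - 1).
For the base case r = 1: the formula gives -4 = -4 = s_1.
For the inductive step, assume it holds for an arbitrary m ≥ 1, so s_m = (-5)^m + 2^(m - 1).
Then s_{m+1} = 2·s_m - 7·(-5)^m = 2·((-5)^m + 2^(m - 1)) - 7·(-5)^m = (-5)^(m + 1) + 2^m = (-5)^(m+1) + 2^((m+1) - 1),
which is the claimed formula at r = m+1.
By induction, the statement is established for all r ≥ 1.

s_r = (-5)^r + 2^(r - 1)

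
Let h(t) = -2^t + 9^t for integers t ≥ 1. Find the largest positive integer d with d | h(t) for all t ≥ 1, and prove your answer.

d = 7

Computing the first values: h(1) = 7 and h(2) = 77; gcd(7, 77) = 7, so d ≤ 7.
We prove 7 | -2^t + 9^t for all t ≥ 1 by induction on t.
When t = 1: h(1) = 7 = 7·(1), so 7 | h(1).
Inductive step: suppose the statement holds for some r ≥ 1, i.e. 7 | h(r). Then
9^{r+1} − 2^{r+1} = 9·9^r − 2·2^r = 9·(9^r − 2^r) + (7)·2^r. The first term is divisible by 7 by the inductive hypothesis, and the second term (7)·2^r is divisible by 7 since 7 | 7. Hence 7 | h(r+1).
By induction, the statement is established for all t ≥ 1.
Therefore the largest such d is 7.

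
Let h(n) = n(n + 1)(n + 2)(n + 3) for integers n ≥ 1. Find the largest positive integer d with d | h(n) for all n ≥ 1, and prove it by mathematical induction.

Computing the first values: h(1) = 24 and h(2) = 120; gcd(24, 120) = 24, so d ≤ 24.
We prove 24 | n(n + 1)(n + 2)(n + 3) for all n ≥ 1 by induction on n.
When n = 1: h(1) = 24 = 24·(1), so 24 | h(1).
Inductive step: suppose the statement holds for some r ≥ 1, i.e. 24 | h(r). Then
h(r+1) − h(r) = (r+1)·(r+2)·(r+3)·(r+4) − r·(r+1)·(r+2)·(r+3) = (r+1)·(r+2)·(r+3)·[(r+4) − r] = 4·(r+1)·(r+2)·(r+3). The product of 3 consecutive integers is divisible by (3)! = 6, so h(r+1) − h(r) is divisible by 4·6 = 24. By the inductive hypothesis 24 | h(r), hence 24 | h(r+1).
By the principle of mathematical induction, the result holds for all n ≥ 1.
Therefore the largest such d is 24.

d = 24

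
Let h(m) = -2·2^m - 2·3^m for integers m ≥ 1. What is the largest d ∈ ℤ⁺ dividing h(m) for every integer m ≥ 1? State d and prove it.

d = 2

Computing the first values: h(1) = -10 and h(2) = -26; gcd(-10, -26) = 2, so d ≤ 2.
We prove 2 | -2·2^m - 2·3^m for all m ≥ 1 by induction on m.
For the base case m = 1: h(1) = -10 = 2·(-5), so 2 | h(1).
Inductive step: assume the claim holds for m = j, i.e. 2 | h(j). Then
h(j+1) − 3·h(j) = (-2·2^(j+1) - 2·3^(j+1)) − 3·(-2·2^j - 2·3^j) = (-2)·2^j·(2 − 3) = (2)·2^j. Since 2 | h(j) by the inductive hypothesis, 2 | 3·h(j); and 2 | 2 since 2 = 2·1. Therefore 2 | h(j+1).
By the principle of mathematical induction, the result holds for all m ≥ 1.
Therefore the largest such d is 2.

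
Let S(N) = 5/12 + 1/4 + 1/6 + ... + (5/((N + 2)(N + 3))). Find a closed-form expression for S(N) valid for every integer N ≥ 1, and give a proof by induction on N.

S(N) = 5N/(3(N + 3))

We claim S(N) = 5N/(3(N + 3)) for all N ≥ 1.
When N = 1: S(1) = 5/12, and the closed form gives 5/12. They agree.
Suppose the result is true for N = i, so S(i) = 5i/(3(i + 3)).
Then S(i+1) = S(i) + (5/((i + 3)(i + 4))) = (5i/(3(i + 3))) + (5/((i + 3)(i + 4))).
Simplifying, S(i+1) = 5(i + 1)/(3(i + 4)) = 5(i+1)/(3((i+1) + 3)),
which is the closed form with N = i+1.
Hence, by induction on N, the claim holds for every N ≥ 1.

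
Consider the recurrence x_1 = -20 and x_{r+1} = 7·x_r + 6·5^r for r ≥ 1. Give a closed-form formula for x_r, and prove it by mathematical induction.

Computing the first terms: x_1 = -20, x_2 = -110, x_3 = -620. This suggests x_r = -3·5^r - 5·7^(r - 1).
Base step (r = 1): the formula gives -20 = -20 = x_1.
Suppose the result is true for r = i, so x_i = -3·5^i - 5·7^(i - 1).
Then x_{i+1} = 7·x_i + 6·5^i = 7·(-3·5^i - 5·7^(i - 1)) + 6·5^i = -3·5^(i + 1) - 5·7^i = -3·5^(i+1) - 5·7^((i+1) - 1),
which is the claimed formula at r = i+1.
By induction, the statement is established for all r ≥ 1.

x_r = -3·5^r - 5·7^(r - 1)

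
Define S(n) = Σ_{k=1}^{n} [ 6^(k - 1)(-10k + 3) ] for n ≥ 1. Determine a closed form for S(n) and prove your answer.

S(n) = 6^n(-2n + 1) - 1

We claim S(n) = 6^n(-2n + 1) - 1 for all n ≥ 1.
For the base case n = 1: S(1) = -7, and the closed form gives -7. They agree.
For the inductive step, assume it holds for an arbitrary k ≥ 1, so S(k) = 6^k(-2k + 1) - 1.
Then S(k+1) = S(k) + (6^k(-10k - 7)) = (6^k(-2k + 1) - 1) + (6^k(-10k - 7)).
Simplifying, S(k+1) = -12·6^k·k - 6·6^k - 1 = 6^(k+1)(-2(k+1) + 1) - 1,
which is the closed form with n = k+1.
By the principle of mathematical induction, the result holds for all n ≥ 1.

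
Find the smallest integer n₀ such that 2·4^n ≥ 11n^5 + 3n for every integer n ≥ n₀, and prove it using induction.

At n = 9: 524288 < 649566, so the inequality fails and n₀ ≥ 10. We prove 2·4^n ≥ 11n^5 + 3n for all n ≥ 10.
Base step (n = 10): 2·4^n = 2097152 and 11n^5 + 3n = 1100030, so 2097152 ≥ 1100030.
For the inductive step, assume it holds for an arbitrary m ≥ 10, so 2·4^m ≥ 11m^5 + 3m.
Then 2·4^(m + 1) = 4·(2·4^m) ≥ 4·(11m^5 + 3m).
Also, for m ≥ 10 we have 4·(11m^5 + 3m) ≥ 11(m+1)^5 + 3(m+1), since 4·(11m^5 + 3m) − (11(m+1)^5 + 3(m+1)) = 33m^5 - 55m^4 - 110m^3 - 110m^2 - 46m - 14, which is nonnegative for all m ≥ 10.
Combining, 2·4^(m + 1) ≥ 11(m+1)^5 + 3(m+1).
Hence, by induction on n, the claim holds for every n ≥ 10.
Hence the smallest such n₀ is 10.

n₀ = 10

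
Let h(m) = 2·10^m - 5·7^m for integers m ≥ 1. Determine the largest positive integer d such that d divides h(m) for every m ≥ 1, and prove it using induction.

Computing the first values: h(1) = -15 and h(2) = -45; gcd(-15, -45) = 15, so d ≤ 15.
We prove 15 | 2·10^m - 5·7^m for all m ≥ 1 by induction on m.
When m = 1: h(1) = -15 = 15·(-1), so 15 | h(1).
Inductive step: assume the claim holds for m = j, i.e. 15 | h(j). Then
h(j+1) − 10·h(j) = (2·10^(j+1) - 5·7^(j+1)) − 10·(2·10^j - 5·7^j) = (-5)·7^j·(7 − 10) = (15)·7^j. Since 15 | h(j) by the inductive hypothesis, 15 | 10·h(j); and 15 | 15 since 15 = 15·1. Therefore 15 | h(j+1).
This completes the induction.
Therefore the largest such d is 15.

d = 15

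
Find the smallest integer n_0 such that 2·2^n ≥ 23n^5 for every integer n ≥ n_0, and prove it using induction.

At n = 27: 268435456 < 330024861, so the inequality fails and n_0 ≥ 28. We prove 2·2^n ≥ 23n^5 for all n ≥ 28.
For the base case n = 28: 2·2^n = 536870912 and 23n^5 = 395838464, so 536870912 ≥ 395838464.
Inductive step: assume the claim holds for n = p, so 2·2^p ≥ 23p^5.
Then 2·2^(p + 1) = 2·(2·2^p) ≥ 2·(23p^5).
Also, for p ≥ 28 we have 2·(23p^5) ≥ 23(p+1)^5, since 2 ≥ (1 + 1/p)^5 for all p ≥ 28.
Combining, 2·2^(p + 1) ≥ 23(p+1)^5.
Hence, by induction on n, the claim holds for every n ≥ 28.
Hence the smallest such n_0 is 28.

n_0 = 28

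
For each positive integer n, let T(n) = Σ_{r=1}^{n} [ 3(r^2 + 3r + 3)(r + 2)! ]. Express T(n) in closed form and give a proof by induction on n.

We claim T(n) = (3n + 3)(n + 3)! - 18 for all n ≥ 1.
For the base case n = 1: T(1) = 126, and the closed form gives 126. They agree.
Inductive step: assume the claim holds for n = r, so T(r) = (3r + 3)(r + 3)! - 18.
Then T(r+1) = T(r) + (3(r^2 + 5r + 7)(r + 3)!) = ((3r + 3)(r + 3)! - 18) + (3(r^2 + 5r + 7)(r + 3)!).
Simplifying, T(r+1) = (3(r+1) + 3)((r+1) + 3)! - 18,
which is the closed form with n = r+1.
Hence, by induction on n, the claim holds for every n ≥ 1.

T(n) = (3n + 3)(n + 3)! - 18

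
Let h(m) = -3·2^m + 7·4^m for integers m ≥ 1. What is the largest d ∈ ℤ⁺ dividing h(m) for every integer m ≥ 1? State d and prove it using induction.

d = 2

Computing the first values: h(1) = 22 and h(2) = 100; gcd(22, 100) = 2, so d ≤ 2.
We prove 2 | -3·2^m + 7·4^m for all m ≥ 1 by induction on m.
When m = 1: h(1) = 22 = 2·(11), so 2 | h(1).
Suppose the result is true for m = r, i.e. 2 | h(r). Then
h(r+1) − 4·h(r) = (-3·2^(r+1) + 7·4^(r+1)) − 4·(-3·2^r + 7·4^r) = (-3)·2^r·(2 − 4) = (6)·2^r. Since 2 | h(r) by the inductive hypothesis, 2 | 4·h(r); and 2 | 6 since 6 = 2·3. Therefore 2 | h(r+1).
Hence, by induction on m, the claim holds for every m ≥ 1.
Therefore the largest such d is 2.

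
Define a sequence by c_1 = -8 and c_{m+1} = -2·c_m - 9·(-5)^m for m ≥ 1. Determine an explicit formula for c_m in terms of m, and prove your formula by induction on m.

Computing the first terms: c_1 = -8, c_2 = 61, c_3 = -347. This suggests c_m = 7(-2)^(m - 1) + 3(-5)^m.
When m = 1: the formula gives -8 = -8 = c_1.
Inductive step: suppose the statement holds for some p ≥ 1, so c_p = 7(-2)^(p - 1) + 3(-5)^p.
Then c_{p+1} = -2·c_p - 9·(-5)^p = -2·(7(-2)^(p - 1) + 3(-5)^p) - 9·(-5)^p = 7(-2)^p + 3(-5)^(p + 1) = 7(-2)^((p+1) - 1) + 3(-5)^(p+1),
which is the claimed formula at m = p+1.
By induction, the statement is established for all m ≥ 1.

c_m = 7(-2)^(m - 1) + 3(-5)^m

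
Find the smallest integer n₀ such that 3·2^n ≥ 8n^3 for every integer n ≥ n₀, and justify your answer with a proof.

At n = 12: 12288 < 13824, so the inequality fails and n₀ ≥ 13. We prove 3·2^n ≥ 8n^3 for all n ≥ 13.
Base case (n = 13): 3·2^n = 24576 and 8n^3 = 17576, so 24576 ≥ 17576.
Inductive step: assume the claim holds for n = i, so 3·2^i ≥ 8i^3.
Then 3·2^(i + 1) = 2·(3·2^i) ≥ 2·(8i^3).
Also, for i ≥ 13 we have 2·(8i^3) ≥ 8(i+1)^3, since 2 ≥ (1 + 1/i)^3 for all i ≥ 13.
Combining, 3·2^(i + 1) ≥ 8(i+1)^3.
Hence, by induction on n, the claim holds for every n ≥ 13.
Hence the smallest such n₀ is 13.

n₀ = 13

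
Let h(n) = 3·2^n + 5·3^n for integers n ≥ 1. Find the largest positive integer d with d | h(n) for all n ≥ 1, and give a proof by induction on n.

d = 3

Computing the first values: h(1) = 21 and h(2) = 57; gcd(21, 57) = 3, so d ≤ 3.
We prove 3 | 3·2^n + 5·3^n for all n ≥ 1 by induction on n.
Base case (n = 1): h(1) = 21 = 3·(7), so 3 | h(1).
Inductive step: assume the claim holds for n = p, i.e. 3 | h(p). Then
h(p+1) − 3·h(p) = (3·2^(p+1) + 5·3^(p+1)) − 3·(3·2^p + 5·3^p) = (3)·2^p·(2 − 3) = (-3)·2^p. Since 3 | h(p) by the inductive hypothesis, 3 | 3·h(p); and 3 | -3 since -3 = 3·-1. Therefore 3 | h(p+1).
By induction, the statement is established for all n ≥ 1.
Therefore the largest such d is 3.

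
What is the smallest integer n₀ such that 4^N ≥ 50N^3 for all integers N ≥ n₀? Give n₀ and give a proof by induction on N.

n₀ = 8

At N = 7: 16384 < 17150, so the inequality fails and n₀ ≥ 8. We prove 4^N ≥ 50N^3 for all N ≥ 8.
Base case (N = 8): 4^N = 65536 and 50N^3 = 25600, so 65536 ≥ 25600.
Inductive step: assume the claim holds for N = r, so 4^r ≥ 50r^3.
Then 4^(r + 1) = 4·(4^r) ≥ 4·(50r^3).
Also, for r ≥ 8 we have 4·(50r^3) ≥ 50(r+1)^3, since 4 ≥ (1 + 1/r)^3 for all r ≥ 8.
Combining, 4^(r + 1) ≥ 50(r+1)^3.
Hence, by induction on N, the claim holds for every N ≥ 8.
Hence the smallest such n₀ is 8.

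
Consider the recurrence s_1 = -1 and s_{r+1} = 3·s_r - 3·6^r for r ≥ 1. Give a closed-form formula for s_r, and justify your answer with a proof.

Computing the first terms: s_1 = -1, s_2 = -21, s_3 = -171. This suggests s_r = 5·3^(r - 1) - 6^r.
Base step (r = 1): the formula gives -1 = -1 = s_1.
Inductive step: suppose the statement holds for some p ≥ 1, so s_p = 5·3^(p - 1) - 6^p.
Then s_{p+1} = 3·s_p - 3·6^p = 3·(5·3^(p - 1) - 6^p) - 3·6^p = 5·3^p - 6^(p + 1) = 5·3^((p+1) - 1) - 6^(p+1),
which is the claimed formula at r = p+1.
By induction, the statement is established for all r ≥ 1.

s_r = 5·3^(r - 1) - 6^r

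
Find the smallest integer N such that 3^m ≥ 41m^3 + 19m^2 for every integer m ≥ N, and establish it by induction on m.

At m = 9: 19683 < 31428, so the inequality fails and N ≥ 10. We prove 3^m ≥ 41m^3 + 19m^2 for all m ≥ 10.
For the base case m = 10: 3^m = 59049 and 41m^3 + 19m^2 = 42900, so 59049 ≥ 42900.
Suppose the result is true for m = i, so 3^i ≥ 41i^3 + 19i^2.
Then 3^(i + 1) = 3·(3^i) ≥ 3·(41i^3 + 19i^2).
Also, for i ≥ 10 we have 3·(41i^3 + 19i^2) ≥ 41(i+1)^3 + 19(i+1)^2, since 3·(41i^3 + 19i^2) − (41(i+1)^3 + 19(i+1)^2) = 82i^3 - 85i^2 - 161i - 60, which is nonnegative for all i ≥ 10.
Combining, 3^(i + 1) ≥ 41(i+1)^3 + 19(i+1)^2.
This completes the induction.
Hence the smallest such N is 10.

N = 10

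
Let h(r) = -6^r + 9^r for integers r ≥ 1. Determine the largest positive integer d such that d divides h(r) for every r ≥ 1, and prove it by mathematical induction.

Computing the first values: h(1) = 3 and h(2) = 45; gcd(3, 45) = 3, so d ≤ 3.
We prove 3 | -6^r + 9^r for all r ≥ 1 by induction on r.
When r = 1: h(1) = 3 = 3·(1), so 3 | h(1).
Inductive step: assume the claim holds for r = p, i.e. 3 | h(p). Then
9^{p+1} − 6^{p+1} = 9·9^p − 6·6^p = 9·(9^p − 6^p) + (3)·6^p. The first term is divisible by 3 by the inductive hypothesis, and the second term (3)·6^p is divisible by 3 since 3 | 3. Hence 3 | h(p+1).
By induction, the statement is established for all r ≥ 1.
Therefore the largest such d is 3.

d = 3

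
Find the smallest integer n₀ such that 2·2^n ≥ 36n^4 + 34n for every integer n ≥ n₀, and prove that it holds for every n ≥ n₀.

n₀ = 23

At n = 22: 8388608 < 8433964, so the inequality fails and n₀ ≥ 23. We prove 2·2^n ≥ 36n^4 + 34n for all n ≥ 23.
Base step (n = 23): 2·2^n = 16777216 and 36n^4 + 34n = 10075058, so 16777216 ≥ 10075058.
Inductive step: assume the claim holds for n = m, so 2·2^m ≥ 36m^4 + 34m.
Then 2·2^(m + 1) = 2·(2·2^m) ≥ 2·(36m^4 + 34m).
Also, for m ≥ 23 we have 2·(36m^4 + 34m) ≥ 36(m+1)^4 + 34(m+1), since 2·(36m^4 + 34m) − (36(m+1)^4 + 34(m+1)) = 36m^4 - 144m^3 - 216m^2 - 110m - 70, which is nonnegative for all m ≥ 23.
Combining, 2·2^(m + 1) ≥ 36(m+1)^4 + 34(m+1).
By induction, the statement is established for all n ≥ 23.
Hence the smallest such n₀ is 23.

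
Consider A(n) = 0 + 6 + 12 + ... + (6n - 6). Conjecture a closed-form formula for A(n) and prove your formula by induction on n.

A(n) = 3n(n - 1)

We claim A(n) = 3n(n - 1) for all n ≥ 1.
Base step (n = 1): A(1) = 0, and the closed form gives 0. They agree.
For the inductive step, assume it holds for an arbitrary i ≥ 1, so A(i) = 3i(i - 1).
Then A(i+1) = A(i) + (6i) = (3i(i - 1)) + (6i).
Simplifying, A(i+1) = 3i(i + 1) = 3(i+1)((i+1) - 1),
which is the closed form with n = i+1.
This completes the induction.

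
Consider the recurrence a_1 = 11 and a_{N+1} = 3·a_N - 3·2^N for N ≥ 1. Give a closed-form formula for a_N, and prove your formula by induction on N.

a_N = 3·2^N + 5·3^(N - 1)

Computing the first terms: a_1 = 11, a_2 = 27, a_3 = 69. This suggests a_N = 3·2^N + 5·3^(N - 1).
Base step (N = 1): the formula gives 11 = 11 = a_1.
Inductive step: suppose the statement holds for some m ≥ 1, so a_m = 3·2^m + 5·3^(m - 1).
Then a_{m+1} = 3·a_m - 3·2^m = 3·(3·2^m + 5·3^(m - 1)) - 3·2^m = 3·2^(m + 1) + 5·3^m = 3·2^(m+1) + 5·3^((m+1) - 1),
which is the claimed formula at N = m+1.
Hence, by induction on N, the claim holds for every N ≥ 1.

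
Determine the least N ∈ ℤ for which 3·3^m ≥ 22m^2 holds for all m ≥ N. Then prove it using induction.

At m = 4: 243 < 352, so the inequality fails and N ≥ 5. We prove 3·3^m ≥ 22m^2 for all m ≥ 5.
When m = 5: 3·3^m = 729 and 22m^2 = 550, so 729 ≥ 550.
Inductive step: assume the claim holds for m = r, so 3·3^r ≥ 22r^2.
Then 3·3^(r + 1) = 3·(3·3^r) ≥ 3·(22r^2).
Also, for r ≥ 5 we have 3·(22r^2) ≥ 22(r+1)^2, since 3 ≥ (1 + 1/r)^2 for all r ≥ 5.
Combining, 3·3^(r + 1) ≥ 22(r+1)^2.
By the principle of mathematical induction, the result holds for all m ≥ 5.
Hence the smallest such N is 5.

N = 5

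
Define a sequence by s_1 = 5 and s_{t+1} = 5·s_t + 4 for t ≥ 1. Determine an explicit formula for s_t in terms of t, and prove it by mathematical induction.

s_t = 6·5^(t - 1) - 1

Computing the first terms: s_1 = 5, s_2 = 29, s_3 = 149. This suggests s_t = 6·5^(t - 1) - 1.
For the base case t = 1: the formula gives 5 = 5 = s_1.
For the inductive step, assume it holds for an arbitrary p ≥ 1, so s_p = 6·5^(p - 1) - 1.
Then s_{p+1} = 5·s_p + 4 = 5·(6·5^(p - 1) - 1) + 4 = 6·5^p - 1 = 6·5^((p+1) - 1) - 1,
which is the claimed formula at t = p+1.
By induction, the statement is established for all t ≥ 1.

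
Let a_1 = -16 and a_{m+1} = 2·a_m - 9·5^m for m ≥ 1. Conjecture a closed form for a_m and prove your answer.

a_m = -2^(m - 1) - 3·5^m

Computing the first terms: a_1 = -16, a_2 = -77, a_3 = -379. This suggests a_m = -2^(m - 1) - 3·5^m.
When m = 1: the formula gives -16 = -16 = a_1.
For the inductive step, assume it holds for an arbitrary p ≥ 1, so a_p = -2^(p - 1) - 3·5^p.
Then a_{p+1} = 2·a_p - 9·5^p = 2·(-2^(p - 1) - 3·5^p) - 9·5^p = -2^p - 3·5^(p + 1) = -2^((p+1) - 1) - 3·5^(p+1),
which is the claimed formula at m = p+1.
By the principle of mathematical induction, the result holds for all m ≥ 1.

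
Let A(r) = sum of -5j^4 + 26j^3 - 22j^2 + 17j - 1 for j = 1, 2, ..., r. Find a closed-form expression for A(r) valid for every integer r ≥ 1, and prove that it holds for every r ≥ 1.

A(r) = -r(r^4 - 4r^3 - 4r^2 - 4r - 4)

We claim A(r) = -r(r^4 - 4r^3 - 4r^2 - 4r - 4) for all r ≥ 1.
When r = 1: A(1) = 15, and the closed form gives 15. They agree.
Inductive step: assume the claim holds for r = j, so A(j) = j(-j^4 + 4j^3 + 4j^2 + 4j + 4).
Then A(j+1) = A(j) + (-5j^4 + 6j^3 + 26j^2 + 31j + 15) = (j(-j^4 + 4j^3 + 4j^2 + 4j + 4)) + (-5j^4 + 6j^3 + 26j^2 + 31j + 15).
Simplifying, A(j+1) = -(j + 1)(j^4 - 10j^2 - 20j - 15) = -(j+1)((j+1)^4 - 4(j+1)^3 - 4(j+1)^2 - 4(j+1) - 4),
which is the closed form with r = j+1.
Hence, by induction on r, the claim holds for every r ≥ 1.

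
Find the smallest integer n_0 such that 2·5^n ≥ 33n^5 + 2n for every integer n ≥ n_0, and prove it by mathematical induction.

At n = 8: 781250 < 1081360, so the inequality fails and n_0 ≥ 9. We prove 2·5^n ≥ 33n^5 + 2n for all n ≥ 9.
Base case (n = 9): 2·5^n = 3906250 and 33n^5 + 2n = 1948635, so 3906250 ≥ 1948635.
Inductive step: suppose the statement holds for some m ≥ 9, so 2·5^m ≥ 33m^5 + 2m.
Then 2·5^(m + 1) = 5·(2·5^m) ≥ 5·(33m^5 + 2m).
Also, for m ≥ 9 we have 5·(33m^5 + 2m) ≥ 33(m+1)^5 + 2(m+1), since 5·(33m^5 + 2m) − (33(m+1)^5 + 2(m+1)) = 132m^5 - 165m^4 - 330m^3 - 330m^2 - 157m - 35, which is nonnegative for all m ≥ 9.
Combining, 2·5^(m + 1) ≥ 33(m+1)^5 + 2(m+1).
This completes the induction.
Hence the smallest such n_0 is 9.

n_0 = 9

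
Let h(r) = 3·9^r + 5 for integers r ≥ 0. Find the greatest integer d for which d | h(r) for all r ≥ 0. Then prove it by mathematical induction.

Computing the first values: h(0) = 8 and h(1) = 32; gcd(8, 32) = 8, so d ≤ 8.
We prove 8 | 3·9^r + 5 for all r ≥ 0 by induction on r.
For the base case r = 0: h(0) = 8 = 8·(1), so 8 | h(0).
Inductive step: suppose the statement holds for some p ≥ 0, i.e. 8 | h(p). Then
h(p+1) = 3·9^(p+1) + 5 = 9·(3·9^p + 5) - 40 = 9·h(p) - 40. The first term is divisible by 8 by the inductive hypothesis, and -40 is divisible by 8. Hence 8 | h(p+1).
This completes the induction.
Therefore the largest such d is 8.

d = 8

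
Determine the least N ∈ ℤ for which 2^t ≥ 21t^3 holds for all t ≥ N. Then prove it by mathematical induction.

N = 17

At t = 16: 65536 < 86016, so the inequality fails and N ≥ 17. We prove 2^t ≥ 21t^3 for all t ≥ 17.
For the base case t = 17: 2^t = 131072 and 21t^3 = 103173, so 131072 ≥ 103173.
Suppose the result is true for t = r, so 2^r ≥ 21r^3.
Then 2^(r + 1) = 2·(2^r) ≥ 2·(21r^3).
Also, for r ≥ 17 we have 2·(21r^3) ≥ 21(r+1)^3, since 2 ≥ (1 + 1/r)^3 for all r ≥ 17.
Combining, 2^(r + 1) ≥ 21(r+1)^3.
By the principle of mathematical induction, the result holds for all t ≥ 17.
Hence the smallest such N is 17.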